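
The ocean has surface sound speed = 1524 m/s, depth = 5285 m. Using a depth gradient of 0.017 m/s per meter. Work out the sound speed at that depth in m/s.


c = 1524 + 0.017 * 5285 = 1613.845

1613.845 m/s


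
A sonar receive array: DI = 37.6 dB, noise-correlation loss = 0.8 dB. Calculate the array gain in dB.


AG = DI - L_corr = 37.6 - 0.8 = 36.8

36.8 dB


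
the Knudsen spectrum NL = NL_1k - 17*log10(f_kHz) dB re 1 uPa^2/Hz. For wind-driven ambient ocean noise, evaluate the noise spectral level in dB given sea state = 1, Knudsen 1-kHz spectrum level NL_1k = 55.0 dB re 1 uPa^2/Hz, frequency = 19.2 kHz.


33.18 dB


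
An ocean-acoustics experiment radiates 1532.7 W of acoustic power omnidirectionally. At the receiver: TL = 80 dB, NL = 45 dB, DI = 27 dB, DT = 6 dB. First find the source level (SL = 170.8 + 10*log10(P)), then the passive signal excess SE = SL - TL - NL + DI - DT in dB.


Step 1: SL = 170.8 + 10*log10(1532.7) = 202.65 dB
Step 2: SE = SL - TL - NL + DI - DT = 202.65 - 80 - 45 + 27 - 6 = 98.65

98.65 dB


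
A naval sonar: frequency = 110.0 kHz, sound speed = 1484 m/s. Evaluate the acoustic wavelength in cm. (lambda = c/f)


lambda = c/f = 1484 / 110000 = 0.0135 m = 1.35 cm

1.35 cm


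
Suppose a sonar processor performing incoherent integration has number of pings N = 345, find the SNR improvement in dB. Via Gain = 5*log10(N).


12.69 dB


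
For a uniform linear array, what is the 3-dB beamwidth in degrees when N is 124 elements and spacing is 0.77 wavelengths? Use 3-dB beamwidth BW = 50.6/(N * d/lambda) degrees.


BW = 50.6 / (124 * 0.77) = 50.6 / 95.48 = 0.53

0.53 deg


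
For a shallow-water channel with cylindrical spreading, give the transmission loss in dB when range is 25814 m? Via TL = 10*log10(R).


TL = 10*log10(25814) = 44.12

44.12 dB


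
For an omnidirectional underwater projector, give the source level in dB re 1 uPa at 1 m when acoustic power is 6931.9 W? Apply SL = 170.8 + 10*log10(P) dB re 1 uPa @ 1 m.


209.21 dB


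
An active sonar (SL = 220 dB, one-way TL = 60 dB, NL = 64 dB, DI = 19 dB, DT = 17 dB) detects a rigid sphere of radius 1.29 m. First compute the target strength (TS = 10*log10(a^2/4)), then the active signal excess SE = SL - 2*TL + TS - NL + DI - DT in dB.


Step 1: TS = 10*log10(1.29^2/4) = -3.81 dB
Step 2: SE = SL - 2*TL + TS - NL + DI - DT = 220 - 2*60 + (-3.81) - 64 + 19 - 17 = 34.19

34.19 dB


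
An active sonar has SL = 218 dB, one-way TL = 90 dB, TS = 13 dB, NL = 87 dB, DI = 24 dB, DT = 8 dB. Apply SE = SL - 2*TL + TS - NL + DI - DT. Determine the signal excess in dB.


SE = SL - 2*TL + TS - NL + DI - DT = 218 - 2*90 + (13) - 87 + 24 - 8 = -20

-20 dB


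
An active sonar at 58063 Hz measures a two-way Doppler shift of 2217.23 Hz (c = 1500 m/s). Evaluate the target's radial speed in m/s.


From fd = 2*f*v/c, v = c*fd/(2*f) = 1500 * 2217.23 / (2*58063) = 28.64

28.64 m/s


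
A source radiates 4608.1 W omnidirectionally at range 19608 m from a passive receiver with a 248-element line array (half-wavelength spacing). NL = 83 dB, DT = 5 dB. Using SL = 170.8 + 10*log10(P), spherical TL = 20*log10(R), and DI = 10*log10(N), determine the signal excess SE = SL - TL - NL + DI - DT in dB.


Step 1: SL = 170.8 + 10*log10(4608.1) = 207.44 dB
Step 2: TL = 20*log10(19608) = 85.85 dB
Step 3: DI = 10*log10(248) = 23.94 dB
Step 4: SE = SL - TL - NL + DI - DT = 207.44 - 85.85 - 83 + 23.94 - 5 = 57.53

57.53 dB


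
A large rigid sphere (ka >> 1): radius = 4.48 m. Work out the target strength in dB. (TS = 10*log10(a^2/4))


TS = 10*log10(4.48^2 / 4) = 10*log10(5.0176) = 7.0

7.0 dB


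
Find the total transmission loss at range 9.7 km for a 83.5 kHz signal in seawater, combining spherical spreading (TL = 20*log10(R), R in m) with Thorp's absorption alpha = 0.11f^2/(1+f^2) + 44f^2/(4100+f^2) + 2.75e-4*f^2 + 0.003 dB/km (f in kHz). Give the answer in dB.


368.19 dB


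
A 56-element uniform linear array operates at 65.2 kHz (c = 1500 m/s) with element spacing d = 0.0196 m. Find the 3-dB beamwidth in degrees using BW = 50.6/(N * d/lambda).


Step 1: lambda = 1500/65200 = 0.02301 m
Step 2: d/lambda = 0.0196/0.02301 = 0.8518
Step 3: BW = 50.6/(N * d/lambda) = 50.6/(56 * 0.8518) = 1.06

1.06 deg


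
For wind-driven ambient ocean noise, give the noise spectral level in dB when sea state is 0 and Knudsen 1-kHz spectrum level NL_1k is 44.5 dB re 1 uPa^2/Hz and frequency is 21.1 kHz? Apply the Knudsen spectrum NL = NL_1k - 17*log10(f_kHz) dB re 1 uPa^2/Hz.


21.99 dB


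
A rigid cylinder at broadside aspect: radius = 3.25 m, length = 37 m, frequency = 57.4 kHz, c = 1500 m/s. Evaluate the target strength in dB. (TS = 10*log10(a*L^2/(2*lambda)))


49.3 dB


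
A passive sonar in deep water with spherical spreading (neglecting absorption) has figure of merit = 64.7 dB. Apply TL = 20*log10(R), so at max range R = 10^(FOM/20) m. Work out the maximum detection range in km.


At max range FOM = TL, so 20*log10(R) = 64.7
R = 10^(64.7/20) = 1717.91 m = 1.72 km

1.72 km


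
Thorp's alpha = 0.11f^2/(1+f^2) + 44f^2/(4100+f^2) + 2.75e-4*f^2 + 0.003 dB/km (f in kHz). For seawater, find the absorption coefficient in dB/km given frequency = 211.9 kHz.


f^2 = 44901.61
alpha = 0.11*44901.61/(1+44901.61) + 44*44901.61/(4100+44901.61) + 2.75e-4*44901.61 + 0.003 = 52.779

52.779 dB/km


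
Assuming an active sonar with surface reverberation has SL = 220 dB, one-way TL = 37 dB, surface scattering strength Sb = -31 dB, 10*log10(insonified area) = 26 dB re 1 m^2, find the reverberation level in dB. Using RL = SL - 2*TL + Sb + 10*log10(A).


RL = SL - 2*TL + Sb + 10*log10(A) = 220 - 2*37 + (-31) + 26 = 141

141 dB


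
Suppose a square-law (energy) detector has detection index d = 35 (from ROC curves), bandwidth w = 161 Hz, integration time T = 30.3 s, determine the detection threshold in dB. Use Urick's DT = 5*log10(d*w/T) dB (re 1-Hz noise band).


DT = 5*log10(d*w/T) = 5*log10(35 * 161 / 30.3) = 5*log10(185.97) = 11.35

11.35 dB


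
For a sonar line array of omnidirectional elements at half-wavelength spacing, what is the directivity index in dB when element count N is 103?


DI = 10*log10(103) = 20.13

20.13 dB


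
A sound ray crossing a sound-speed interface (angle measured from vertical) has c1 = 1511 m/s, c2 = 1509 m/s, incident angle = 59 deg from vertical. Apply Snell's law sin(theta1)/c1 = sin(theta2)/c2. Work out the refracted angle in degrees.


sin(theta2) = (c2/c1)*sin(theta1) = (1509/1511)*sin(59 deg) = 0.85603
theta2 = arcsin(0.85603) = 58.87

58.87 deg


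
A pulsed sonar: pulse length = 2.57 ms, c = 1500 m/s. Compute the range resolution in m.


dR = c*tau/2 = 1500 * 2.57e-3 / 2 = 1.9275

1.9275 m


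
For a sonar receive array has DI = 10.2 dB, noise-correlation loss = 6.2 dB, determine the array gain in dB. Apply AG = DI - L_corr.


4.0 dB


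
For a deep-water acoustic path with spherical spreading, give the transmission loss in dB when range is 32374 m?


90.2 dB


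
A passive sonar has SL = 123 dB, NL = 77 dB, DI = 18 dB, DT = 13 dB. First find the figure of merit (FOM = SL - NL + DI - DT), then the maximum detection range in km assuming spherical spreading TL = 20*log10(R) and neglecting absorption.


Step 1: FOM = SL - NL + DI - DT = 123 - 77 + 18 - 13 = 51 dB
Step 2: at max range FOM = TL = 20*log10(R), so R = 10^(51/20) = 354.81 m = 0.35 km

0.35 km


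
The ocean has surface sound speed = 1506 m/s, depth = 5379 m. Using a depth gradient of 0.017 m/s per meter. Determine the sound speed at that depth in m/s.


1597.443 m/s


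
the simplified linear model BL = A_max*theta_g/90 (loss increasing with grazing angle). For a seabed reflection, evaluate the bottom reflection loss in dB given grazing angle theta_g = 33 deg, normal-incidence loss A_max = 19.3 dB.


BL = A_max * theta_g / 90 = 19.3 * 33 / 90 = 7.08

7.08 dB


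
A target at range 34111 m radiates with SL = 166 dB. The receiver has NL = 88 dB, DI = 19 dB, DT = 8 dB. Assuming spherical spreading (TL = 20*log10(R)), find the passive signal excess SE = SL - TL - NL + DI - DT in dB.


Step 1: TL = 20*log10(34111) = 90.66 dB
Step 2: SE = 166 - 90.66 - 88 + 19 - 8 = -1.66

-1.66 dB


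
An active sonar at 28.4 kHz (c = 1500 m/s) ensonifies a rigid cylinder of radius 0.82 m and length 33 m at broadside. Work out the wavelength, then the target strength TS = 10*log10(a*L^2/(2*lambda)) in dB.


Step 1: lambda = c/f = 1500/28400 = 0.05282 m
Step 2: TS = 10*log10(a*L^2/(2*lambda)) = 10*log10(0.82*33^2/(2*0.05282)) = 39.27

39.27 dB


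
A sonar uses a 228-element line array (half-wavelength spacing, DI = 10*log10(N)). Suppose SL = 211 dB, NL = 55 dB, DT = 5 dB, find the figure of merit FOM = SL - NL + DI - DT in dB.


Step 1: DI = 10*log10(228) = 23.58 dB
Step 2: FOM = SL - NL + DI - DT = 211 - 55 + 23.58 - 5 = 174.58

174.58 dB


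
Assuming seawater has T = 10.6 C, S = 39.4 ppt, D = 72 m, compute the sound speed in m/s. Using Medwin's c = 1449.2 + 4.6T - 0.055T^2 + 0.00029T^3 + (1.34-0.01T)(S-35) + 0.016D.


c = 1449.2 + 4.6*10.6 - 0.055*10.6^2 + 0.00029*10.6^3 + (1.34 - 0.01*10.6)*(39.4 - 35) + 0.016*72 = 1498.71

1498.71 m/s


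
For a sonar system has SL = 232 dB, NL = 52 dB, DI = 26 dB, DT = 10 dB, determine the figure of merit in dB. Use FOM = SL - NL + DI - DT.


FOM = SL - NL + DI - DT = 232 - 52 + 26 - 10 = 196

196 dB


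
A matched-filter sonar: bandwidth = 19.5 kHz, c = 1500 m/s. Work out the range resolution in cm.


dR = c/(2*BW) = 1500 / (2 * 19.5e3) = 0.0385 m = 3.85 cm

3.85 cm


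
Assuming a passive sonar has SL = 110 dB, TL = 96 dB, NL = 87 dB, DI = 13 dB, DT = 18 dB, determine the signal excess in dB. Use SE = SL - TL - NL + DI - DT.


SE = SL - TL - NL + DI - DT = 110 - 96 - 87 + 13 - 18 = -78

-78 dB


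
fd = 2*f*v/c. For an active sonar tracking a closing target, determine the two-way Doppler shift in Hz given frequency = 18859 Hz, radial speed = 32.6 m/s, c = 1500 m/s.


fd = 2*f*v/c = 2 * 18859 * 32.6 / 1500 = 819.74

819.74 Hz


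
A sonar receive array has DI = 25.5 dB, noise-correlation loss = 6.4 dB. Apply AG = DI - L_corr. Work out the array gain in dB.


AG = DI - L_corr = 25.5 - 6.4 = 19.1

19.1 dB


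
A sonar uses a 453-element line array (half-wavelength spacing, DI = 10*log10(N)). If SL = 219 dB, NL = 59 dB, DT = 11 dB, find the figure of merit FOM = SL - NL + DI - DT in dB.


Step 1: DI = 10*log10(453) = 26.56 dB
Step 2: FOM = SL - NL + DI - DT = 219 - 59 + 26.56 - 11 = 175.56

175.56 dB


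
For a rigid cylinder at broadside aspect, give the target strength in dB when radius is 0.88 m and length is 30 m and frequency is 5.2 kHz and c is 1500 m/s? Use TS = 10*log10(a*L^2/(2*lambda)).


31.38 dB


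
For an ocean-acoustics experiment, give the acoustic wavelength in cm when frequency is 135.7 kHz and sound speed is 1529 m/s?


1.13 cm


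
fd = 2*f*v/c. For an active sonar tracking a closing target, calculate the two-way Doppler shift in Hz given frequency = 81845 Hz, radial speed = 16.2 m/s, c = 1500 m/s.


1767.85 Hz


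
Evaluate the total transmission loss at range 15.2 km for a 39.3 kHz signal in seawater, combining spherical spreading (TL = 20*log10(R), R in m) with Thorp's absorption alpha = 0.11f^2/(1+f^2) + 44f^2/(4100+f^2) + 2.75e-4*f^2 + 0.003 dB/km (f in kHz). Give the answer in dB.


274.81 dB


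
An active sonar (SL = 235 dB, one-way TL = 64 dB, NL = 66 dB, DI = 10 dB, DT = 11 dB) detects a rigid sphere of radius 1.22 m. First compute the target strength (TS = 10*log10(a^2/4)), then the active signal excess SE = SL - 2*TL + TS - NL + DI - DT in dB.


Step 1: TS = 10*log10(1.22^2/4) = -4.29 dB
Step 2: SE = SL - 2*TL + TS - NL + DI - DT = 235 - 2*64 + (-4.29) - 66 + 10 - 11 = 35.71

35.71 dB


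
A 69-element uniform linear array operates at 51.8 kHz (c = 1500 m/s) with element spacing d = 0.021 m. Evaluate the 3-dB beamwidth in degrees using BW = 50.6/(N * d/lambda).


Step 1: lambda = 1500/51800 = 0.02896 m
Step 2: d/lambda = 0.021/0.02896 = 0.7251
Step 3: BW = 50.6/(N * d/lambda) = 50.6/(69 * 0.7251) = 1.01

1.01 deg


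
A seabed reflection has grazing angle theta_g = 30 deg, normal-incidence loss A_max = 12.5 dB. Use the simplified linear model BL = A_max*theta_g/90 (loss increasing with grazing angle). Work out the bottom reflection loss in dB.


BL = A_max * theta_g / 90 = 12.5 * 30 / 90 = 4.17

4.17 dB


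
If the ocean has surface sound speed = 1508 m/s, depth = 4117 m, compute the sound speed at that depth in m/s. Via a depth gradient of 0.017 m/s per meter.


c = 1508 + 0.017 * 4117 = 1577.989

1577.989 m/s


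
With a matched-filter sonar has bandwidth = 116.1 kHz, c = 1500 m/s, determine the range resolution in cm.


dR = c/(2*BW) = 1500 / (2 * 116.1e3) = 0.0065 m = 0.65 cm

0.65 cm


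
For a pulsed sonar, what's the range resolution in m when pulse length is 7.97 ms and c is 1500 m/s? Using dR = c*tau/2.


5.9775 m


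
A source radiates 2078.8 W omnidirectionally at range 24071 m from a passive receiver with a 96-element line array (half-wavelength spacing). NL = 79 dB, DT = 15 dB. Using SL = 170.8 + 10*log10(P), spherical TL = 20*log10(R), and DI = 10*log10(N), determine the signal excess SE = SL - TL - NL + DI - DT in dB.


Step 1: SL = 170.8 + 10*log10(2078.8) = 203.98 dB
Step 2: TL = 20*log10(24071) = 87.63 dB
Step 3: DI = 10*log10(96) = 19.82 dB
Step 4: SE = SL - TL - NL + DI - DT = 203.98 - 87.63 - 79 + 19.82 - 15 = 42.17

42.17 dB


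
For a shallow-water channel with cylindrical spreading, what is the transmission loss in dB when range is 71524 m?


TL = 10*log10(71524) = 48.54

48.54 dB


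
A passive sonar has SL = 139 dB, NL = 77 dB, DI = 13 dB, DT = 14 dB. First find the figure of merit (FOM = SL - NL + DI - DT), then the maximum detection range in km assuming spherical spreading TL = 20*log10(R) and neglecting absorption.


Step 1: FOM = SL - NL + DI - DT = 139 - 77 + 13 - 14 = 61 dB
Step 2: at max range FOM = TL = 20*log10(R), so R = 10^(61/20) = 1122.02 m = 1.12 km

1.12 km


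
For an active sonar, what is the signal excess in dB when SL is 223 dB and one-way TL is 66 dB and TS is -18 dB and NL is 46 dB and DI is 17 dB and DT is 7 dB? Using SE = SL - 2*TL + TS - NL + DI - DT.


SE = SL - 2*TL + TS - NL + DI - DT = 223 - 2*66 + (-18) - 46 + 17 - 7 = 37

37 dB


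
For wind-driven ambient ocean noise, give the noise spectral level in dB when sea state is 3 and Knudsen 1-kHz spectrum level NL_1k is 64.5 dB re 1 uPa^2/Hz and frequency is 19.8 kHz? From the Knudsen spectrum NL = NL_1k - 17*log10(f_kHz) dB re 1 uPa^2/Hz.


42.46 dB


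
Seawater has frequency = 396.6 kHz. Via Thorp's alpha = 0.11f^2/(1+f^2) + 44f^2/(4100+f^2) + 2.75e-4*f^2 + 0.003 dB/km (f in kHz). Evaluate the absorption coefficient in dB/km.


f^2 = 157291.56
alpha = 0.11*157291.56/(1+157291.56) + 44*157291.56/(4100+157291.56) + 2.75e-4*157291.56 + 0.003 = 86.25

86.25 dB/km


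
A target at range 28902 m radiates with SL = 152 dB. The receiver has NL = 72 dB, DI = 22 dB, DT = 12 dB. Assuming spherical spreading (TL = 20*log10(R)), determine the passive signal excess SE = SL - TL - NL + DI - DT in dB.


Step 1: TL = 20*log10(28902) = 89.22 dB
Step 2: SE = 152 - 89.22 - 72 + 22 - 12 = 0.78

0.78 dB


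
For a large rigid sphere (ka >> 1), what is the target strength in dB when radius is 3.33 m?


TS = 10*log10(3.33^2 / 4) = 10*log10(2.772225) = 4.43

4.43 dB


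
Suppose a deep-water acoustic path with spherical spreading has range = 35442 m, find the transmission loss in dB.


90.99 dB


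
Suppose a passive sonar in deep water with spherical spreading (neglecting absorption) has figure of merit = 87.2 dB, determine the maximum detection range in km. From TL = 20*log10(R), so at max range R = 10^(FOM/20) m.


22.91 km


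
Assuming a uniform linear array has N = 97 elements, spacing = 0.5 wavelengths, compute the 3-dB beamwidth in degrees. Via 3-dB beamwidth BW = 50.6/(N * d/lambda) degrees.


BW = 50.6 / (97 * 0.5) = 50.6 / 48.5 = 1.04

1.04 deg


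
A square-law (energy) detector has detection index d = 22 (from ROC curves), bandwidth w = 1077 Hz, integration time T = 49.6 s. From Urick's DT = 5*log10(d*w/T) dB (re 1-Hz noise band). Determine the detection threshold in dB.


13.4 dB


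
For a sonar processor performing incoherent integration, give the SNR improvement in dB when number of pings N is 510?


13.54 dB


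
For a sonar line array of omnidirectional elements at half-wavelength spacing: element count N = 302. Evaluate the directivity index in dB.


DI = 10*log10(302) = 24.8

24.8 dB


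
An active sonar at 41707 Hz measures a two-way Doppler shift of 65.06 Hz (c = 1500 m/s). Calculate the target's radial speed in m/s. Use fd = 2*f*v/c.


From fd = 2*f*v/c, v = c*fd/(2*f) = 1500 * 65.06 / (2*41707) = 1.17

1.17 m/s


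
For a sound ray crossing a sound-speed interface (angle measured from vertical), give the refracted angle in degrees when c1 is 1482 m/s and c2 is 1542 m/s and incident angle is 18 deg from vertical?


sin(theta2) = (c2/c1)*sin(theta1) = (1542/1482)*sin(18 deg) = 0.32153
theta2 = arcsin(0.32153) = 18.76

18.76 deg


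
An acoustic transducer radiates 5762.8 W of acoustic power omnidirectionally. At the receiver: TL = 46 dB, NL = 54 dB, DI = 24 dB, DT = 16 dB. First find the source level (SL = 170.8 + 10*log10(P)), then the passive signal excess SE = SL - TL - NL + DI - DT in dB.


Step 1: SL = 170.8 + 10*log10(5762.8) = 208.41 dB
Step 2: SE = SL - TL - NL + DI - DT = 208.41 - 46 - 54 + 24 - 16 = 116.41

116.41 dB


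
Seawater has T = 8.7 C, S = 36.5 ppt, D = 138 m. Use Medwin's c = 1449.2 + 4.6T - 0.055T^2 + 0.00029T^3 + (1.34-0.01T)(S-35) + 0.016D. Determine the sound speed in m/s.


c = 1449.2 + 4.6*8.7 - 0.055*8.7^2 + 0.00029*8.7^3 + (1.34 - 0.01*8.7)*(36.5 - 35) + 0.016*138 = 1489.34

1489.34 m/s


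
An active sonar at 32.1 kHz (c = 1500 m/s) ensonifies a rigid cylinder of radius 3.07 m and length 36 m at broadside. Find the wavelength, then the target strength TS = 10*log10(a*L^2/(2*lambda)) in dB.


Step 1: lambda = c/f = 1500/32100 = 0.04673 m
Step 2: TS = 10*log10(a*L^2/(2*lambda)) = 10*log10(3.07*36^2/(2*0.04673)) = 46.29

46.29 dB


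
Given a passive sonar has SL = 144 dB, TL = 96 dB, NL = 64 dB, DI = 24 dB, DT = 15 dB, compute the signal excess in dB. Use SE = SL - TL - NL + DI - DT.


-7 dB


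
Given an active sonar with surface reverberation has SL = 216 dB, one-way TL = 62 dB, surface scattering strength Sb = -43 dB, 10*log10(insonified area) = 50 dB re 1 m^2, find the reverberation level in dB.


RL = SL - 2*TL + Sb + 10*log10(A) = 216 - 2*62 + (-43) + 50 = 99

99 dB


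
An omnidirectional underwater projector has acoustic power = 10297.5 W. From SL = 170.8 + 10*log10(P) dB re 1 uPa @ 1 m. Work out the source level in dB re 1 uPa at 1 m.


SL = 170.8 + 10*log10(10297.5) = 170.8 + 40.13 = 210.93

210.93 dB


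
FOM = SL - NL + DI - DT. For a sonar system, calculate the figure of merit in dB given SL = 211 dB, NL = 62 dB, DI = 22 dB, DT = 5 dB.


FOM = SL - NL + DI - DT = 211 - 62 + 22 - 5 = 166

166 dB


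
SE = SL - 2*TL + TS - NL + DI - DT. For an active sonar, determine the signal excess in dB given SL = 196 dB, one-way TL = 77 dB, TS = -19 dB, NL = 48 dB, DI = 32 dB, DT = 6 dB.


1 dB


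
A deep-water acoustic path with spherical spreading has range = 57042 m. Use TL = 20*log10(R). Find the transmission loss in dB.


TL = 20*log10(57042) = 95.12

95.12 dB


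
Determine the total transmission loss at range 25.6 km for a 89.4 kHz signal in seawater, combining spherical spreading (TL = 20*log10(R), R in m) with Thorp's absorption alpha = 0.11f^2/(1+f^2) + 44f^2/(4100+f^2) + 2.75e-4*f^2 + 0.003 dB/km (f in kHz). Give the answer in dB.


891.81 dB


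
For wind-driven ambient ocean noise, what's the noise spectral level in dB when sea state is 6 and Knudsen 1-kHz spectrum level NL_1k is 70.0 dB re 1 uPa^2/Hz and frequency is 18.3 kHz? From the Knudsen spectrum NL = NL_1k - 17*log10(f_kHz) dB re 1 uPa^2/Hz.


NL = NL_1k - 17*log10(f_kHz) = 70.0 - 17*log10(18.3) = 70.0 - (21.46) = 48.54

48.54 dB


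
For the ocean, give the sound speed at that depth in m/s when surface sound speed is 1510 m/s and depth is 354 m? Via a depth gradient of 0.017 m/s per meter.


c = 1510 + 0.017 * 354 = 1516.018

1516.018 m/s


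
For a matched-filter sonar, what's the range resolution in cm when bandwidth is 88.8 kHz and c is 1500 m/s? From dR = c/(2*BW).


dR = c/(2*BW) = 1500 / (2 * 88.8e3) = 0.0084 m = 0.84 cm

0.84 cm


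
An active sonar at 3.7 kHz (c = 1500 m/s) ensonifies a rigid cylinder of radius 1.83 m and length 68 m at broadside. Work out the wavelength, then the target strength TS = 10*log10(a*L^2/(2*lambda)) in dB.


Step 1: lambda = c/f = 1500/3700 = 0.40541 m
Step 2: TS = 10*log10(a*L^2/(2*lambda)) = 10*log10(1.83*68^2/(2*0.40541)) = 40.19

40.19 dB


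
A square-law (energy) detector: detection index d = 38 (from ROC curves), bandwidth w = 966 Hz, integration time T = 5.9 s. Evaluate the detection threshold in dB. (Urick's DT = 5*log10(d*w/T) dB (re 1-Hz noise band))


DT = 5*log10(d*w/T) = 5*log10(38 * 966 / 5.9) = 5*log10(6221.69) = 18.97

18.97 dB


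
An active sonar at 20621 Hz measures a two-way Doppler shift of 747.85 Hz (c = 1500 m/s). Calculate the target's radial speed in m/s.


27.2 m/s


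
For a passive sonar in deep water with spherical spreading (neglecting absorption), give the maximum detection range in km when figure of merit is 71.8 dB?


3.89 km


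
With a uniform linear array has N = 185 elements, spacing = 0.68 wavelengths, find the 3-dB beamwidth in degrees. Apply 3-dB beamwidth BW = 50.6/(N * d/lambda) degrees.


BW = 50.6 / (185 * 0.68) = 50.6 / 125.8 = 0.4

0.4 deg


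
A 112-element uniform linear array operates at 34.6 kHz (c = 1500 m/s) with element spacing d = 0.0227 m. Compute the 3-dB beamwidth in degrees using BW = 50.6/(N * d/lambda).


0.86 deg


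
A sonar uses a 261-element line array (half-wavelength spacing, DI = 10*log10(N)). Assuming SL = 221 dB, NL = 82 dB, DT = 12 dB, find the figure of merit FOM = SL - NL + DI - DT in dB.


Step 1: DI = 10*log10(261) = 24.17 dB
Step 2: FOM = SL - NL + DI - DT = 221 - 82 + 24.17 - 12 = 151.17

151.17 dB


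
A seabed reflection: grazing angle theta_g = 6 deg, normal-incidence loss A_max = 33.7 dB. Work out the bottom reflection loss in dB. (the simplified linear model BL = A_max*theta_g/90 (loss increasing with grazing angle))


BL = A_max * theta_g / 90 = 33.7 * 6 / 90 = 2.25

2.25 dB


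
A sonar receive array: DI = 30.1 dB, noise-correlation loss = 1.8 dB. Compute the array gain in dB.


28.3 dB


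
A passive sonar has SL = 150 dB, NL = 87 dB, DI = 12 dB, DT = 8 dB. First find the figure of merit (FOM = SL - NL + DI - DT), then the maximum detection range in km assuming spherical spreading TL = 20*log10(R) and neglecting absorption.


Step 1: FOM = SL - NL + DI - DT = 150 - 87 + 12 - 8 = 67 dB
Step 2: at max range FOM = TL = 20*log10(R), so R = 10^(67/20) = 2238.72 m = 2.24 km

2.24 km


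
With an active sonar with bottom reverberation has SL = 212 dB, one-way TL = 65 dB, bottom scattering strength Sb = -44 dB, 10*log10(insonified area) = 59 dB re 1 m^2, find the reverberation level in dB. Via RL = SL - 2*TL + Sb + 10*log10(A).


RL = SL - 2*TL + Sb + 10*log10(A) = 212 - 2*65 + (-44) + 59 = 97

97 dB


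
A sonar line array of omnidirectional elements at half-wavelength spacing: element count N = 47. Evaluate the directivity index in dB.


16.72 dB


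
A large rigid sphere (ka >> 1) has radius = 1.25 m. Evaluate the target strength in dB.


TS = 10*log10(1.25^2 / 4) = 10*log10(0.390625) = -4.08

-4.08 dB


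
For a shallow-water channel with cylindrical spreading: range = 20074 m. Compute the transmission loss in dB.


TL = 10*log10(20074) = 43.03

43.03 dB


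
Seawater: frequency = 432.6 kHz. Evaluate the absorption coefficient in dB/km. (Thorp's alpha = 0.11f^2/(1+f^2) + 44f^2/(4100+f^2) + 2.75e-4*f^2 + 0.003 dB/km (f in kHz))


f^2 = 187142.76
alpha = 0.11*187142.76/(1+187142.76) + 44*187142.76/(4100+187142.76) + 2.75e-4*187142.76 + 0.003 = 94.634

94.634 dB/km


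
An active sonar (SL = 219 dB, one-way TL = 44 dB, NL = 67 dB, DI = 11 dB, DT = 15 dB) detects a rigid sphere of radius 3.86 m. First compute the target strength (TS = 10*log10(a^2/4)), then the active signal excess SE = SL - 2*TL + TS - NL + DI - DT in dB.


Step 1: TS = 10*log10(3.86^2/4) = 5.71 dB
Step 2: SE = SL - 2*TL + TS - NL + DI - DT = 219 - 2*44 + (5.71) - 67 + 11 - 15 = 65.71

65.71 dB


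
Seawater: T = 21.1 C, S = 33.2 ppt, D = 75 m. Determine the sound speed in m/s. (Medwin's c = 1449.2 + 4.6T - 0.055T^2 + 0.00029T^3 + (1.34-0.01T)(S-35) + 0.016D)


1523.67 m/s


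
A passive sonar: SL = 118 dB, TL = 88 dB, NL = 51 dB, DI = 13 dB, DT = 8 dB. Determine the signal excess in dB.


SE = SL - TL - NL + DI - DT = 118 - 88 - 51 + 13 - 8 = -16

-16 dB


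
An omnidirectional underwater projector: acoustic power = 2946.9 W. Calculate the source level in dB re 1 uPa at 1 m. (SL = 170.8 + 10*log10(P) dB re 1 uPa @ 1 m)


SL = 170.8 + 10*log10(2946.9) = 170.8 + 34.69 = 205.49

205.49 dB


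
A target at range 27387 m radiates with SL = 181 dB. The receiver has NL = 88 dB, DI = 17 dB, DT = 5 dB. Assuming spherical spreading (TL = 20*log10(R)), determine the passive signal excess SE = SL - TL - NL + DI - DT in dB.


Step 1: TL = 20*log10(27387) = 88.75 dB
Step 2: SE = 181 - 88.75 - 88 + 17 - 5 = 16.25

16.25 dB


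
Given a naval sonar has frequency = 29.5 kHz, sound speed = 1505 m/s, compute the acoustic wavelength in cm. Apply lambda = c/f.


5.1 cm


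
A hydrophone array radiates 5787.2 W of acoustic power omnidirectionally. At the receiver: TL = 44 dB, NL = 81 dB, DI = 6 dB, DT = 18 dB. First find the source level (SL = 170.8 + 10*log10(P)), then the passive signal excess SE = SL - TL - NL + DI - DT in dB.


Step 1: SL = 170.8 + 10*log10(5787.2) = 208.42 dB
Step 2: SE = SL - TL - NL + DI - DT = 208.42 - 44 - 81 + 6 - 18 = 71.42

71.42 dB


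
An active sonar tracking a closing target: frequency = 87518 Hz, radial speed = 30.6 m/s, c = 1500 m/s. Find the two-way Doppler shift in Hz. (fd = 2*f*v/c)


3570.73 Hz


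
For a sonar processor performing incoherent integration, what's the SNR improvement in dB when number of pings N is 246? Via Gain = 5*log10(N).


Gain = 5*log10(246) = 11.95

11.95 dB


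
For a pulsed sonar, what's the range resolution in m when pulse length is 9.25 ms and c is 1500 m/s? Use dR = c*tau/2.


6.9375 m


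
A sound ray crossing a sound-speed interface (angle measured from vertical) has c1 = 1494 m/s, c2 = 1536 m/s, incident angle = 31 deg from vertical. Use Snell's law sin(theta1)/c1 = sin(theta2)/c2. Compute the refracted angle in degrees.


31.97 deg


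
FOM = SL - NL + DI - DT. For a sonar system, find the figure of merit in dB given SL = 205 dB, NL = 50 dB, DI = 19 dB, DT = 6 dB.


168 dB


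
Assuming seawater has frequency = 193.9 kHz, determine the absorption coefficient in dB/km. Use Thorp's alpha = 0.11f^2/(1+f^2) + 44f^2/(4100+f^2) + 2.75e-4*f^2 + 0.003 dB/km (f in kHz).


f^2 = 37597.21
alpha = 0.11*37597.21/(1+37597.21) + 44*37597.21/(4100+37597.21) + 2.75e-4*37597.21 + 0.003 = 50.126

50.126 dB/km


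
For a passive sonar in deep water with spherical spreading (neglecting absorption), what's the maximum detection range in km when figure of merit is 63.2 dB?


At max range FOM = TL, so 20*log10(R) = 63.2
R = 10^(63.2/20) = 1445.44 m = 1.45 km

1.45 km


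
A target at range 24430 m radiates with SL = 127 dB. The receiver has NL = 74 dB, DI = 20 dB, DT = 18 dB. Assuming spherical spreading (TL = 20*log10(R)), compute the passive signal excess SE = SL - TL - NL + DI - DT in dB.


-32.76 dB


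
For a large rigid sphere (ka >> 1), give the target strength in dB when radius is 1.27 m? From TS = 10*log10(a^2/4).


-3.94 dB


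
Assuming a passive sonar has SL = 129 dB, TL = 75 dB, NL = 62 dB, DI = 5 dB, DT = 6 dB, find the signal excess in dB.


SE = SL - TL - NL + DI - DT = 129 - 75 - 62 + 5 - 6 = -9

-9 dB


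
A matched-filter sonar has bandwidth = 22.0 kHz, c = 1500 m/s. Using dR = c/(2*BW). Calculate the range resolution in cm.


dR = c/(2*BW) = 1500 / (2 * 22.0e3) = 0.0341 m = 3.41 cm

3.41 cm


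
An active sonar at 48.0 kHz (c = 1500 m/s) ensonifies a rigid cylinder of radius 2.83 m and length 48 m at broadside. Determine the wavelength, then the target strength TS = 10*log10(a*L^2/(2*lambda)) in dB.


Step 1: lambda = c/f = 1500/48000 = 0.03125 m
Step 2: TS = 10*log10(a*L^2/(2*lambda)) = 10*log10(2.83*48^2/(2*0.03125)) = 50.18

50.18 dB


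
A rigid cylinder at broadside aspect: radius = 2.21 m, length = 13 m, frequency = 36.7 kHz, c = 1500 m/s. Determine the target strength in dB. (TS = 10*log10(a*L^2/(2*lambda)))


36.6 dB


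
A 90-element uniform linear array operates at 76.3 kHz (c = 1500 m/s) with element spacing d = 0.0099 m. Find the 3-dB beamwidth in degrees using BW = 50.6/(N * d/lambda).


1.12 deg


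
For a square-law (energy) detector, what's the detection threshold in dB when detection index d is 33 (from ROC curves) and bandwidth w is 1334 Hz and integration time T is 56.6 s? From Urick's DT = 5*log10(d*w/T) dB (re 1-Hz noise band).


14.45 dB


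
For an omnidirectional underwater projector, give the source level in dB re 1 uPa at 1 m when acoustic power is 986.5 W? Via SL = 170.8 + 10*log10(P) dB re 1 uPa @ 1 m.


SL = 170.8 + 10*log10(986.5) = 170.8 + 29.94 = 200.74

200.74 dB


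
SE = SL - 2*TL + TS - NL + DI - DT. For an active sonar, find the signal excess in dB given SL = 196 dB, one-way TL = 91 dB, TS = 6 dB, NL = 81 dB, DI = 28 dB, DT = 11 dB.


-44 dB


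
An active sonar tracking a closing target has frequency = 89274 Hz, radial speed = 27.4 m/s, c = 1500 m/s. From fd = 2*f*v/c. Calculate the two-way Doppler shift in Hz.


fd = 2*f*v/c = 2 * 89274 * 27.4 / 1500 = 3261.48

3261.48 Hz


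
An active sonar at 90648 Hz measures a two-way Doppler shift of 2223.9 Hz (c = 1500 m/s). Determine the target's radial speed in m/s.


From fd = 2*f*v/c, v = c*fd/(2*f) = 1500 * 2223.9 / (2*90648) = 18.4

18.4 m/s


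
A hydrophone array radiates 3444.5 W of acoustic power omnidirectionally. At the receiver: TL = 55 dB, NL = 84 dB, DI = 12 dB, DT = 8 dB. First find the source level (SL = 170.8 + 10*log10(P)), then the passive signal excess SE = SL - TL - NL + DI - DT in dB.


Step 1: SL = 170.8 + 10*log10(3444.5) = 206.17 dB
Step 2: SE = SL - TL - NL + DI - DT = 206.17 - 55 - 84 + 12 - 8 = 71.17

71.17 dB


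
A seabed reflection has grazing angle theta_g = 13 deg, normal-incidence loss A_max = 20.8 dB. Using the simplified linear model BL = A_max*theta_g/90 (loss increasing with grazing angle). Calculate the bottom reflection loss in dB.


BL = A_max * theta_g / 90 = 20.8 * 13 / 90 = 3.0

3.0 dB


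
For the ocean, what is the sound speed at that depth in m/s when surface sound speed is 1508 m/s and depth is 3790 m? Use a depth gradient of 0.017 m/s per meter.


c = 1508 + 0.017 * 3790 = 1572.43

1572.43 m/s


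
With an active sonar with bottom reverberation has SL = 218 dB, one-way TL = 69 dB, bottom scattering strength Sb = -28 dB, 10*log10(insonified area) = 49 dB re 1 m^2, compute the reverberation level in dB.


RL = SL - 2*TL + Sb + 10*log10(A) = 218 - 2*69 + (-28) + 49 = 101

101 dB


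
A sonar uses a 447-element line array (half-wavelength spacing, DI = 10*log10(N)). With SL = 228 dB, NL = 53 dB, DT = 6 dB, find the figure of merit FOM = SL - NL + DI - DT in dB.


Step 1: DI = 10*log10(447) = 26.5 dB
Step 2: FOM = SL - NL + DI - DT = 228 - 53 + 26.5 - 6 = 195.5

195.5 dB


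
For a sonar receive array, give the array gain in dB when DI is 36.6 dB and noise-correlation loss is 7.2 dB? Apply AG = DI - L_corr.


AG = DI - L_corr = 36.6 - 7.2 = 29.4

29.4 dB


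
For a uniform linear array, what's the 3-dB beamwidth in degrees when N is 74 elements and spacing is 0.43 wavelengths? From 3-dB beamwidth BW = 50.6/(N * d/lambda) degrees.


1.59 deg


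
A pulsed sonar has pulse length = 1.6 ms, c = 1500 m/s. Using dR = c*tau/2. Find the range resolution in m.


dR = c*tau/2 = 1500 * 1.6e-3 / 2 = 1.2

1.2 m


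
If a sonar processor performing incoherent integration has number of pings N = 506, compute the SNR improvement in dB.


13.52 dB


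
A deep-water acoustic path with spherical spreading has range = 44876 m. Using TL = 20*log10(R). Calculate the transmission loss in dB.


TL = 20*log10(44876) = 93.04

93.04 dB


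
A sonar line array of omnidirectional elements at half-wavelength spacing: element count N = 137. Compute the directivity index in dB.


DI = 10*log10(137) = 21.37

21.37 dB


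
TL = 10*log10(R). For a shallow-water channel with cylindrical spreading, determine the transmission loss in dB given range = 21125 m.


TL = 10*log10(21125) = 43.25

43.25 dB


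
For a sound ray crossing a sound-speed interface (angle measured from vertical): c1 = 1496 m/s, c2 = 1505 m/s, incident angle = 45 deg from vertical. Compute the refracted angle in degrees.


sin(theta2) = (c2/c1)*sin(theta1) = (1505/1496)*sin(45 deg) = 0.71136
theta2 = arcsin(0.71136) = 45.35

45.35 deg


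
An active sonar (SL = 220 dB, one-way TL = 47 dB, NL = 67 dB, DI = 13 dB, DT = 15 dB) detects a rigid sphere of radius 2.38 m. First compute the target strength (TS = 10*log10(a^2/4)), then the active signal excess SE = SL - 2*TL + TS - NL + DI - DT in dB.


Step 1: TS = 10*log10(2.38^2/4) = 1.51 dB
Step 2: SE = SL - 2*TL + TS - NL + DI - DT = 220 - 2*47 + (1.51) - 67 + 13 - 15 = 58.51

58.51 dB


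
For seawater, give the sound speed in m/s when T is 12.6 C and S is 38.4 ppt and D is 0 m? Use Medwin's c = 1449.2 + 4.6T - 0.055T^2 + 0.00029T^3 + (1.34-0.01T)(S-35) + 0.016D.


1503.14 m/s


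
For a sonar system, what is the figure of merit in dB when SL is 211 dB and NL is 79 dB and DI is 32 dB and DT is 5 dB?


159 dB


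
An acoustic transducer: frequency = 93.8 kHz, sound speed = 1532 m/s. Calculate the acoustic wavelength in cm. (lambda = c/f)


lambda = c/f = 1532 / 93800 = 0.0163 m = 1.63 cm

1.63 cm


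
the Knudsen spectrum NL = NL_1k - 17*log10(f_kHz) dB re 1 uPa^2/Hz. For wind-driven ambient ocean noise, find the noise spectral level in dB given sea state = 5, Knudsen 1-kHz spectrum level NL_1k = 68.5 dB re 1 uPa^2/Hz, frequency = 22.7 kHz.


NL = NL_1k - 17*log10(f_kHz) = 68.5 - 17*log10(22.7) = 68.5 - (23.05) = 45.45

45.45 dB


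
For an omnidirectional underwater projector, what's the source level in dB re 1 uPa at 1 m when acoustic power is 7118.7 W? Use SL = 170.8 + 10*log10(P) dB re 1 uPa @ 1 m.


209.32 dB


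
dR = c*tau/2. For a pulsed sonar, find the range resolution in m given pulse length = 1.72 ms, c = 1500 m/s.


1.29 m


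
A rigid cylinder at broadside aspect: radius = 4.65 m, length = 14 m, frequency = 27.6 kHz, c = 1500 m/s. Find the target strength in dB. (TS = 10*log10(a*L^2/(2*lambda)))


lambda = 1500/27600 = 0.05435 m
TS = 10*log10(4.65*14^2/(2*0.05435)) = 39.23

39.23 dB


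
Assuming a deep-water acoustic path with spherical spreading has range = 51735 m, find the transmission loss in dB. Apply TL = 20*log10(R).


TL = 20*log10(51735) = 94.28

94.28 dB


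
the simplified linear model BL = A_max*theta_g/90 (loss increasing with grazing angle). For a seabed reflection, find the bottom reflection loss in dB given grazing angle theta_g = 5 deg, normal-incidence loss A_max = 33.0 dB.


1.83 dB


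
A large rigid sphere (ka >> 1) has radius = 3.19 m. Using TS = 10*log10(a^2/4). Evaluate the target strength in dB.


TS = 10*log10(3.19^2 / 4) = 10*log10(2.544025) = 4.06

4.06 dB


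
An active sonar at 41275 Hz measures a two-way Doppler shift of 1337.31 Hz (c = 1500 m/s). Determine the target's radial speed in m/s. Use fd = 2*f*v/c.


From fd = 2*f*v/c, v = c*fd/(2*f) = 1500 * 1337.31 / (2*41275) = 24.3

24.3 m/s


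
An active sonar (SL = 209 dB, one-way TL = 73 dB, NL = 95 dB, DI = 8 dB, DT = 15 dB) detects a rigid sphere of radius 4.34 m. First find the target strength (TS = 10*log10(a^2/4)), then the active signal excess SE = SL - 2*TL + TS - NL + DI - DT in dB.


Step 1: TS = 10*log10(4.34^2/4) = 6.73 dB
Step 2: SE = SL - 2*TL + TS - NL + DI - DT = 209 - 2*73 + (6.73) - 95 + 8 - 15 = -32.27

-32.27 dB


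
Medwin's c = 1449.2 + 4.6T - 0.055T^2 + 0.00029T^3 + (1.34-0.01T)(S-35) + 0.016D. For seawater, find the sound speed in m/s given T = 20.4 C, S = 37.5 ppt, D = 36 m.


c = 1449.2 + 4.6*20.4 - 0.055*20.4^2 + 0.00029*20.4^3 + (1.34 - 0.01*20.4)*(37.5 - 35) + 0.016*36 = 1526.03

1526.03 m/s


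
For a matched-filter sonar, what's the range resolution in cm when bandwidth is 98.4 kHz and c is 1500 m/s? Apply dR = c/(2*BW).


0.76 cm


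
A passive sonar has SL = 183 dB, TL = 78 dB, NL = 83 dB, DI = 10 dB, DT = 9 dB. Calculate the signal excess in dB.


23 dB


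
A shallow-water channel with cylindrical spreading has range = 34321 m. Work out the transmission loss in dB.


TL = 10*log10(34321) = 45.36

45.36 dB


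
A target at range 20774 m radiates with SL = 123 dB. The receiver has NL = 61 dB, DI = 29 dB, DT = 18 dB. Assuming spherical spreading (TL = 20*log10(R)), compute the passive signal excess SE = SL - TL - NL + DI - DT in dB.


Step 1: TL = 20*log10(20774) = 86.35 dB
Step 2: SE = 123 - 86.35 - 61 + 29 - 18 = -13.35

-13.35 dB


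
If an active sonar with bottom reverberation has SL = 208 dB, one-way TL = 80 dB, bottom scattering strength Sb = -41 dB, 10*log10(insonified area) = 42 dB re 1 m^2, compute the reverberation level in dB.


49 dB


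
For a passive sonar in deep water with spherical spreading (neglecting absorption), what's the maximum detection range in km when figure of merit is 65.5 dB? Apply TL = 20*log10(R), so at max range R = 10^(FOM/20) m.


1.88 km


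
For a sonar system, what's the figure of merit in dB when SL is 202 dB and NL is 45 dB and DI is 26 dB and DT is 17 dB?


FOM = SL - NL + DI - DT = 202 - 45 + 26 - 17 = 166

166 dB


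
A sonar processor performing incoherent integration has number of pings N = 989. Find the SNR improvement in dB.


Gain = 5*log10(989) = 14.98

14.98 dB


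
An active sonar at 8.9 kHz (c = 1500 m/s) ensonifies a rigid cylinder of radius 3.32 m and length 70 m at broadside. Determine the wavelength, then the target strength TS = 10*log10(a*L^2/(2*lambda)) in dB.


Step 1: lambda = c/f = 1500/8900 = 0.16854 m
Step 2: TS = 10*log10(a*L^2/(2*lambda)) = 10*log10(3.32*70^2/(2*0.16854)) = 46.84

46.84 dB


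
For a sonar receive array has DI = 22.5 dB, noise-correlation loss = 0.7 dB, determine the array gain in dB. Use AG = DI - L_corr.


21.8 dB


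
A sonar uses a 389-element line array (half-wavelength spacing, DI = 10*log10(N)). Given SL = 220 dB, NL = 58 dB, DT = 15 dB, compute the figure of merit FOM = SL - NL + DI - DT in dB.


Step 1: DI = 10*log10(389) = 25.9 dB
Step 2: FOM = SL - NL + DI - DT = 220 - 58 + 25.9 - 15 = 172.9

172.9 dB


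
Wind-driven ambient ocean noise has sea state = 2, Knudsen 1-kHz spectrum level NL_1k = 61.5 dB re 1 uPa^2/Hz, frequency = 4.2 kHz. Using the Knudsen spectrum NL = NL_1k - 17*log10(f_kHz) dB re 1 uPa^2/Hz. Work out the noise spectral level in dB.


50.9 dB
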